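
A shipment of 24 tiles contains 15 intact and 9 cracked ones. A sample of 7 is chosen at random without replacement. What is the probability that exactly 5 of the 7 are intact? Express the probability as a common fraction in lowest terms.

273/874

The sample space is all 7-subsets of the 24: C(24,7) = 346104.
Selections with exactly 5 intact: choose 5 of the 15 intact and 2 of the 9 cracked, C(15,5)·C(9,2) = 3003·36 = 108108.
Probability = 108108/346104 = 273/874.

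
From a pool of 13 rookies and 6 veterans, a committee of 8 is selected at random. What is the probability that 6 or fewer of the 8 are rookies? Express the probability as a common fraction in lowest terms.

547/646

Total selections: C(19,8) = 75582.
Count the complement (more than 6 rookies): C(13,7)·C(6,1) + C(13,8)·C(6,0) = 10296 + 1287 = 11583.
Probability = 1 − 11583/75582 = 63999/75582 = 547/646.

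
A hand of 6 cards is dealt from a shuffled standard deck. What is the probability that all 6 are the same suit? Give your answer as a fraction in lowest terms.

66/195755

There are C(52,6) = 20358520 possible 6-card hands.
Hands of one suit: 4 suits × C(13,6) = 4·1716 = 6864.
Probability = 6864/20358520 = 66/195755.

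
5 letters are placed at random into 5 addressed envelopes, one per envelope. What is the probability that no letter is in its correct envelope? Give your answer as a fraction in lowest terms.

There are 5! = 120 assignments.
By inclusion-exclusion, assignments with no fixed points: C(5,0)·5! − C(5,1)·4! + C(5,2)·3! − C(5,3)·2! + C(5,4)·1! − C(5,5)·0! = 44.
Probability = 44/120 = 11/30.

11/30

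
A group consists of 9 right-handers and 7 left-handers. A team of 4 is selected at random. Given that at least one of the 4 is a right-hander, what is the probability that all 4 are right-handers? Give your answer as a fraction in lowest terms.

6/85

Work in counts. Selections with at least one right-hander: C(16,4) − C(7,4) = 1820 − 35 = 1785.
Of those, selections where all 4 are right-handers: C(9,4) = 126.
Conditional probability = 126/1785 = 6/85.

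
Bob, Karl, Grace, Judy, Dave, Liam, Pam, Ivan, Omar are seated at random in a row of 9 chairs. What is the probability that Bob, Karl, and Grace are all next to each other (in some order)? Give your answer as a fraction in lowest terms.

There are 9! = 362880 arrangements.
Treat the three as one block: 7! placements × 3! orders within the block = 5040·6 = 30240.
Probability = 30240/362880 = 1/12.

1/12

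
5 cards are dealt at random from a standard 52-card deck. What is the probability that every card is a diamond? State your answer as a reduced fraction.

33/66640

There are C(52,5) = 2598960 possible 5-card hands.
Hands that are all diamonds: C(13,5) = 1287.
Probability = 1287/2598960 = 33/66640.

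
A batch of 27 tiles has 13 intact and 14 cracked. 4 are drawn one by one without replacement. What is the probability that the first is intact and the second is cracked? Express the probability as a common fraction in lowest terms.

7/27

Multiply the conditional probabilities at each draw: 13/27 · 14/26 = 182/702 = 7/27.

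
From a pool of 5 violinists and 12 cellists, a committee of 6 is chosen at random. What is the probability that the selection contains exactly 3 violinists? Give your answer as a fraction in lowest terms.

275/1547

There are C(17,6) = 12376 ways to choose 6 from 17.
Selections with exactly 3 violinists: choose 3 of the 5 violinists and 3 of the 12 cellists, C(5,3)·C(12,3) = 10·220 = 2200.
Probability = 2200/12376 = 275/1547.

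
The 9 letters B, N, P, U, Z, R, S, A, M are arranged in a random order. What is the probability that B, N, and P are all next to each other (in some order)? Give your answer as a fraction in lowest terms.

There are 9! = 362880 arrangements.
Treat the three as one block: 7! placements × 3! orders within the block = 5040·6 = 30240.
Probability = 30240/362880 = 1/12.

1/12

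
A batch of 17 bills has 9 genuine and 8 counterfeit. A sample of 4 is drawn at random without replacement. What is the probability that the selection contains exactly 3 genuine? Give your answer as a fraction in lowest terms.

24/85

Total number of selections: C(17,4) = 2380.
Selections with exactly 3 genuine: choose 3 of the 9 genuine and 1 of the 8 counterfeit, C(9,3)·C(8,1) = 84·8 = 672.
Probability = 672/2380 = 24/85.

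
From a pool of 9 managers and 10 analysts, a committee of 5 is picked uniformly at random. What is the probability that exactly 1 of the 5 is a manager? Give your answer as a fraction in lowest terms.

105/646

The sample space is all 5-subsets of the 19: C(19,5) = 11628.
Selections with exactly 1 manager: choose 1 of the 9 managers and 4 of the 10 analysts, C(9,1)·C(10,4) = 9·210 = 1890.
Probability = 1890/11628 = 105/646.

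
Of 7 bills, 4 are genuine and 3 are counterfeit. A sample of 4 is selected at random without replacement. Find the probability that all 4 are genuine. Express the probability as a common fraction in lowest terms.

There are C(7,4) = 35 possible selections.
Selections with all genuine: C(4,4) = 1.
Probability = 1/35.

1/35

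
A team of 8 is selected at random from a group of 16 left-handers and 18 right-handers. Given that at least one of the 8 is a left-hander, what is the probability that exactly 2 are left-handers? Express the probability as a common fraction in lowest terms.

Work in counts. Selections with at least one left-hander: C(34,8) − C(18,8) = 18156204 − 43758 = 18112446.
Of those, selections where exactly 2 are left-handers: C(16,2)·C(18,6) = 120·18564 = 2227680.
Conditional probability = 2227680/18112446 = 7280/59191.

7280/59191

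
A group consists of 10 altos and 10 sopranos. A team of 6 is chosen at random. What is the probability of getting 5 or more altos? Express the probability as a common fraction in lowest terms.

91/1292

Total selections: C(20,6) = 38760.
Favorable selections (5 or more altos): C(10,5)·C(10,1) + C(10,6)·C(10,0) = 2520 + 210 = 2730.
Probability = 2730/38760 = 91/1292.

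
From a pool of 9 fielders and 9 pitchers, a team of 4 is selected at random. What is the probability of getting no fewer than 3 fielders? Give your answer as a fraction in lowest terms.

Total selections: C(18,4) = 3060.
Favorable selections (no fewer than 3 fielders): C(9,3)·C(9,1) + C(9,4)·C(9,0) = 756 + 126 = 882.
Probability = 882/3060 = 49/170.

49/170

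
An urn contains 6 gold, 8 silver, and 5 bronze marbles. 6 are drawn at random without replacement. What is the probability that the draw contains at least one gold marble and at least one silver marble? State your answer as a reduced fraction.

4159/4522

There are C(19,6) = 27132 possible draws.
By inclusion-exclusion on the complements, draws missing all gold or all silver: C(13,6) + C(11,6) − C(5,6) = 1716 + 462 − 0 = 2178.
So draws with at least one of each: 27132 − 2178 = 24954, probability 24954/27132 = 4159/4522.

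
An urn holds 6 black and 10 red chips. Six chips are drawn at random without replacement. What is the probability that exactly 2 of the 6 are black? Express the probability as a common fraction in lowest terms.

There are C(16,6) = 8008 ways to choose 6 from 16.
Selections with exactly 2 black: choose 2 of the 6 black and 4 of the 10 red, C(6,2)·C(10,4) = 15·210 = 3150.
Probability = 3150/8008 = 225/572.

225/572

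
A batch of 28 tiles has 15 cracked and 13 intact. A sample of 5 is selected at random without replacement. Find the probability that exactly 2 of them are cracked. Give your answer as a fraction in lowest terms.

11/36

There are C(28,5) = 98280 ways to choose 5 from 28.
Selections with exactly 2 cracked: choose 2 of the 15 cracked and 3 of the 13 intact, C(15,2)·C(13,3) = 105·286 = 30030.
Probability = 30030/98280 = 11/36.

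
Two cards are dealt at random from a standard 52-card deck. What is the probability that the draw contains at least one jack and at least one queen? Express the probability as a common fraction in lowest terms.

There are C(52,2) = 1326 possible draws.
By inclusion-exclusion on the complements, draws missing all jacks or all queens: C(48,2) + C(48,2) − C(44,2) = 1128 + 1128 − 946 = 1310.
So draws with at least one of each: 1326 − 1310 = 16, probability 16/1326 = 8/663.

8/663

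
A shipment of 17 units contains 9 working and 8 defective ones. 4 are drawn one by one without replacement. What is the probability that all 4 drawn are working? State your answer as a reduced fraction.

Multiply the conditional probabilities at each draw: 9/17 · 8/16 · 7/15 · 6/14 = 3024/57120 = 9/170.

9/170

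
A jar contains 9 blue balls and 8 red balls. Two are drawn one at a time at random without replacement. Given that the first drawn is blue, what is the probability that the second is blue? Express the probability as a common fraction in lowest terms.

After removing one blue, 16 remain: 8 blue and 8 red.
So the probability the next is blue is 8/16 = 1/2.

1/2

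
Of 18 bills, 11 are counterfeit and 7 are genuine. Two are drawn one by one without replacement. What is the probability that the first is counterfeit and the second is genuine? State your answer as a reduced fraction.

Multiply the conditional probabilities at each draw: 11/18 · 7/17 = 77/306.

77/306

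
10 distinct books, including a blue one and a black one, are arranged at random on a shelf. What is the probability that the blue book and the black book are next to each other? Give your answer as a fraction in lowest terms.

There are 10! = 3628800 arrangements.
Treat the blue book and the black book as a block: 9! arrangements of the blocks × 2 orders within the block = 2·362880 = 725760.
Probability = 725760/3628800 = 1/5.

1/5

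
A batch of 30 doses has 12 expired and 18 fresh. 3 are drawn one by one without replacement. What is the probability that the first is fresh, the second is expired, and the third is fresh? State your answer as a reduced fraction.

153/1015

Multiply the conditional probabilities at each draw: 18/30 · 12/29 · 17/28 = 3672/24360 = 153/1015.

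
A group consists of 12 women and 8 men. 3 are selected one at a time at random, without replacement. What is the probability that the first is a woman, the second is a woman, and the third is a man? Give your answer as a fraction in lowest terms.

Multiply the conditional probabilities at each draw: 12/20 · 11/19 · 8/18 = 1056/6840 = 44/285.

44/285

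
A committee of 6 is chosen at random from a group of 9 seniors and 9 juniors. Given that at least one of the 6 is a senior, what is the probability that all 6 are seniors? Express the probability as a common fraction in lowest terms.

1/220

Work in counts. Selections with at least one senior: C(18,6) − C(9,6) = 18564 − 84 = 18480.
Of those, selections where all 6 are seniors: C(9,6) = 84.
Conditional probability = 84/18480 = 1/220.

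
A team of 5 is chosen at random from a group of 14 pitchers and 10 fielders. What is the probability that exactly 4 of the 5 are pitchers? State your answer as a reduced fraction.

65/276

The sample space is all 5-subsets of the 24: C(24,5) = 42504.
Selections with exactly 4 pitchers: choose 4 of the 14 pitchers and 1 of the 10 fielders, C(14,4)·C(10,1) = 1001·10 = 10010.
Probability = 10010/42504 = 65/276.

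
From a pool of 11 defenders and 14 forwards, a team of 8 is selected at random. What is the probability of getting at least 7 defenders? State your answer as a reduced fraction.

Total selections: C(25,8) = 1081575.
Favorable selections (at least 7 defenders): C(11,7)·C(14,1) + C(11,8)·C(14,0) = 4620 + 165 = 4785.
Probability = 4785/1081575 = 29/6555.

29/6555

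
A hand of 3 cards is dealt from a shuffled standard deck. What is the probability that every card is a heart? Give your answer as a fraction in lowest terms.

There are C(52,3) = 22100 possible 3-card hands.
Hands that are all hearts: C(13,3) = 286.
Probability = 286/22100 = 11/850.

11/850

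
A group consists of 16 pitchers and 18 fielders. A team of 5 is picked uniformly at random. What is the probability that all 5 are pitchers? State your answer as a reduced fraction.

91/5797

There are C(34,5) = 278256 possible selections.
Selections with all pitchers: C(16,5) = 4368.
Probability = 4368/278256 = 91/5797.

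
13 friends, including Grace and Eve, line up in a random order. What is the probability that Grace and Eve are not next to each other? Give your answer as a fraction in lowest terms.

There are 13! = 6227020800 arrangements.
Arrangements with Grace and Eve adjacent: 2·12! = 958003200.
So not adjacent: 6227020800 − 958003200 = 5269017600, probability 5269017600/6227020800 = 11/13.

11/13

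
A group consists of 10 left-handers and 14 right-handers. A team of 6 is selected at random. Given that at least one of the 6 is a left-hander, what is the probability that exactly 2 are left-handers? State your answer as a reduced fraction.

585/1709

Work in counts. Selections with at least one left-hander: C(24,6) − C(14,6) = 134596 − 3003 = 131593.
Of those, selections where exactly 2 are left-handers: C(10,2)·C(14,4) = 45·1001 = 45045.
Conditional probability = 45045/131593 = 585/1709.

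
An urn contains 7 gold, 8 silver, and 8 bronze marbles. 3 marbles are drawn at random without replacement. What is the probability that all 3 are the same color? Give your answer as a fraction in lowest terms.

There are C(23,3) = 1771 ways to draw 3 marbles.
All same color: C(7,3) + C(8,3) + C(8,3) = 35 + 56 + 56 = 147.
Probability = 147/1771 = 21/253.

21/253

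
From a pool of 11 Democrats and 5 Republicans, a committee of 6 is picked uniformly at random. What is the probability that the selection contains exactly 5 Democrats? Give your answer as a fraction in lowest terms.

There are C(16,6) = 8008 ways to choose 6 from 16.
Selections with exactly 5 Democrats: choose 5 of the 11 Democrats and 1 of the 5 Republicans, C(11,5)·C(5,1) = 462·5 = 2310.
Probability = 2310/8008 = 15/52.

15/52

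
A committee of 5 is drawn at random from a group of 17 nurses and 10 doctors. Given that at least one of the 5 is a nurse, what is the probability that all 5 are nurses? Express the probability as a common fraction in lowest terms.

182/2367

Work in counts. Selections with at least one nurse: C(27,5) − C(10,5) = 80730 − 252 = 80478.
Of those, selections where all 5 are nurses: C(17,5) = 6188.
Conditional probability = 6188/80478 = 182/2367.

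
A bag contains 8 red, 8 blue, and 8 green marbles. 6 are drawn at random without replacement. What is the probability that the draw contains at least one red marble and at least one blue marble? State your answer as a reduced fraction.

4236/4807

There are C(24,6) = 134596 possible draws.
By inclusion-exclusion on the complements, draws missing all red or all blue: C(16,6) + C(16,6) − C(8,6) = 8008 + 8008 − 28 = 15988.
So draws with at least one of each: 134596 − 15988 = 118608, probability 118608/134596 = 4236/4807.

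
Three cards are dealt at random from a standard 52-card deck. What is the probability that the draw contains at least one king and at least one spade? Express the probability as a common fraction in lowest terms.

There are C(52,3) = 22100 possible draws.
By inclusion-exclusion on the complements, draws missing all kings or all spades: C(48,3) + C(39,3) − C(36,3) = 17296 + 9139 − 7140 = 19295.
So draws with at least one of each: 22100 − 19295 = 2805, probability 2805/22100 = 33/260.

33/260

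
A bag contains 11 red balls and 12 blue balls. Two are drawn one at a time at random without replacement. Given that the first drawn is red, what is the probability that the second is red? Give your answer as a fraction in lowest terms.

After removing one red, 22 remain: 10 red and 12 blue.
So the probability the next is red is 10/22 = 5/11.

5/11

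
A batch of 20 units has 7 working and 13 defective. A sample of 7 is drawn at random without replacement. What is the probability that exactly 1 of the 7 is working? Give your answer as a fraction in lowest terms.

There are C(20,7) = 77520 ways to choose 7 from 20.
Selections with exactly 1 working: choose 1 of the 7 working and 6 of the 13 defective, C(7,1)·C(13,6) = 7·1716 = 12012.
Probability = 12012/77520 = 1001/6460.

1001/6460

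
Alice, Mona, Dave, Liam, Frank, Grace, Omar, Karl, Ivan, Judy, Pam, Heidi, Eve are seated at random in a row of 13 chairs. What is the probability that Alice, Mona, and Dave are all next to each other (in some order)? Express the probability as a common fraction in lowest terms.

1/26

There are 13! = 6227020800 arrangements.
Treat the three as one block: 11! placements × 3! orders within the block = 39916800·6 = 239500800.
Probability = 239500800/6227020800 = 1/26.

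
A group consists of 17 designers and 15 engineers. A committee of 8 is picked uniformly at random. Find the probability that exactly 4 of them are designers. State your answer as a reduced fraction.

The sample space is all 8-subsets of the 32: C(32,8) = 10518300.
Selections with exactly 4 designers: choose 4 of the 17 designers and 4 of the 15 engineers, C(17,4)·C(15,4) = 2380·1365 = 3248700.
Probability = 3248700/10518300 = 833/2697.

833/2697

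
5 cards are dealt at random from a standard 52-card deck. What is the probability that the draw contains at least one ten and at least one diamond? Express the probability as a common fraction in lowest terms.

There are C(52,5) = 2598960 possible draws.
By inclusion-exclusion on the complements, draws missing all tens or all diamonds: C(48,5) + C(39,5) − C(36,5) = 1712304 + 575757 − 376992 = 1911069.
So draws with at least one of each: 2598960 − 1911069 = 687891, probability 687891/2598960 = 229297/866320.

229297/866320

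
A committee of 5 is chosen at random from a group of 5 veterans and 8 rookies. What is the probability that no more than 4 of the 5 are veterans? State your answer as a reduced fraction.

1286/1287

There are C(13,5) = 1287 ways to choose the 5.
The complement is exactly 5 veterans: C(5,5)·C(8,0) = 1.
Probability = 1 − 1/1287 = 1286/1287.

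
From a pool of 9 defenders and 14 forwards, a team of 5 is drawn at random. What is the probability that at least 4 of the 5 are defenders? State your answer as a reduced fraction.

There are C(23,5) = 33649 ways to choose the 5.
Favorable selections (at least 4 defenders): C(9,4)·C(14,1) + C(9,5)·C(14,0) = 1764 + 126 = 1890.
Probability = 1890/33649 = 270/4807.

270/4807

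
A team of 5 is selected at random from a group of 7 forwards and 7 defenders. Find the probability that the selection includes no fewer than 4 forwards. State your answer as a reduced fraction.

19/143

There are C(14,5) = 2002 ways to choose the 5.
Favorable selections (no fewer than 4 forwards): C(7,4)·C(7,1) + C(7,5)·C(7,0) = 245 + 21 = 266.
Probability = 266/2002 = 19/143.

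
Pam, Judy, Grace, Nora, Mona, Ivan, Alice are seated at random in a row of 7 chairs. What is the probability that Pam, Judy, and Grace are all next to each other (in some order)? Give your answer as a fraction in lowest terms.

There are 7! = 5040 arrangements.
Treat the three as one block: 5! placements × 3! orders within the block = 120·6 = 720.
Probability = 720/5040 = 1/7.

1/7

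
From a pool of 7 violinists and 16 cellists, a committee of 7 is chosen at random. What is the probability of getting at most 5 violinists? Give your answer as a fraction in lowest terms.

There are C(23,7) = 245157 ways to choose the 7.
Count the complement (more than 5 violinists): C(7,6)·C(16,1) + C(7,7)·C(16,0) = 112 + 1 = 113.
Probability = 1 − 113/245157 = 245044/245157.

245044/245157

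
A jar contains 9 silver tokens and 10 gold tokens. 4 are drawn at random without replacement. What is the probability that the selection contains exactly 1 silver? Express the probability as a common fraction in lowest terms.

90/323

The sample space is all 4-subsets of the 19: C(19,4) = 3876.
Selections with exactly 1 silver: choose 1 of the 9 silver and 3 of the 10 gold, C(9,1)·C(10,3) = 9·120 = 1080.
Probability = 1080/3876 = 90/323.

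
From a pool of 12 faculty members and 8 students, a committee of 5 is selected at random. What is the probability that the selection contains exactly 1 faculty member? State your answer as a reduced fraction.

The sample space is all 5-subsets of the 20: C(20,5) = 15504.
Selections with exactly 1 faculty member: choose 1 of the 12 faculty members and 4 of the 8 students, C(12,1)·C(8,4) = 12·70 = 840.
Probability = 840/15504 = 35/646.

35/646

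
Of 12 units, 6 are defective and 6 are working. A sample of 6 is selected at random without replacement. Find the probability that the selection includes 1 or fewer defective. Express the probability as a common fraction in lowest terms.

37/924

There are C(12,6) = 924 ways to choose the 6.
Favorable selections (1 or fewer defective): C(6,0)·C(6,6) + C(6,1)·C(6,5) = 1 + 36 = 37.
Probability = 37/924.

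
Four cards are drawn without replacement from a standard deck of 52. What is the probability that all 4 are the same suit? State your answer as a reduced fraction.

There are C(52,4) = 270725 possible 4-card hands.
Hands of one suit: 4 suits × C(13,4) = 4·715 = 2860.
Probability = 2860/270725 = 44/4165.

44/4165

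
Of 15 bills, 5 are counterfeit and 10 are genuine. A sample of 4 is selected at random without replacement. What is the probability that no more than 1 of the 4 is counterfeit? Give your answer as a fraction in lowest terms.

54/91

Total selections: C(15,4) = 1365.
Favorable selections (no more than 1 counterfeit): C(5,0)·C(10,4) + C(5,1)·C(10,3) = 210 + 600 = 810.
Probability = 810/1365 = 54/91.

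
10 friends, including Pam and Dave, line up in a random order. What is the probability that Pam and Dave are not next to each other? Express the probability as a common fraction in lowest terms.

4/5

There are 10! = 3628800 arrangements.
Arrangements with Pam and Dave adjacent: 2·9! = 725760.
So not adjacent: 3628800 − 725760 = 2903040, probability 2903040/3628800 = 4/5.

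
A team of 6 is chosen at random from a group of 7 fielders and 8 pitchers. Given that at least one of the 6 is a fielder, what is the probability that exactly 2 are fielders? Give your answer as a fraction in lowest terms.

Work in counts. Selections with at least one fielder: C(15,6) − C(8,6) = 5005 − 28 = 4977.
Of those, selections where exactly 2 are fielders: C(7,2)·C(8,4) = 21·70 = 1470.
Conditional probability = 1470/4977 = 70/237.

70/237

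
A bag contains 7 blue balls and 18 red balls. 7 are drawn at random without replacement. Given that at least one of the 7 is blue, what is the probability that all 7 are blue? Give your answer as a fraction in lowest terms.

Work in counts. Selections with at least one blue: C(25,7) − C(18,7) = 480700 − 31824 = 448876.
Of those, selections where all 7 are blue: C(7,7) = 1.
Conditional probability = 1/448876.

1/448876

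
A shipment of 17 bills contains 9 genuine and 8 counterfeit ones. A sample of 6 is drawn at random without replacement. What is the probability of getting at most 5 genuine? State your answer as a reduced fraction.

439/442

There are C(17,6) = 12376 ways to choose the 6.
Favorable selections (at most 5 genuine): C(9,0)·C(8,6) + C(9,1)·C(8,5) + C(9,2)·C(8,4) + C(9,3)·C(8,3) + C(9,4)·C(8,2) + C(9,5)·C(8,1) = 28 + 504 + 2520 + 4704 + 3528 + 1008 = 12292.
Probability = 12292/12376 = 439/442.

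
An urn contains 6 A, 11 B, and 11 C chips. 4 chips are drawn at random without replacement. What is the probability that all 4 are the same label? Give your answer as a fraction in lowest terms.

3/91

There are C(28,4) = 20475 ways to draw 4 chips.
All same label: C(6,4) + C(11,4) + C(11,4) = 15 + 330 + 330 = 675.
Probability = 675/20475 = 3/91.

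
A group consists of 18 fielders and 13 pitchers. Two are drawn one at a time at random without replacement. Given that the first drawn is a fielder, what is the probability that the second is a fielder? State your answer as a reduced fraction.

After removing one fielder, 30 remain: 17 fielders and 13 pitchers.
So the probability the next is a fielder is 17/30.

17/30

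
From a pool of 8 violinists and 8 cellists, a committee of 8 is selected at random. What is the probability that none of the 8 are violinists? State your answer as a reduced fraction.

There are C(16,8) = 12870 possible selections.
Selections with no violinists (all cellists): C(8,8) = 1.
Probability = 1/12870.

1/12870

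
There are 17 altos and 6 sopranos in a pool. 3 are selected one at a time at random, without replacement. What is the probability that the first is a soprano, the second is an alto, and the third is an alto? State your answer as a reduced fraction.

Multiply the conditional probabilities at each draw: 6/23 · 17/22 · 16/21 = 1632/10626 = 272/1771.

272/1771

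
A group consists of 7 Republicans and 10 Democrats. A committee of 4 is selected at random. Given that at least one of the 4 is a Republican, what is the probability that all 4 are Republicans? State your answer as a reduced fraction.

1/62

Work in counts. Selections with at least one Republican: C(17,4) − C(10,4) = 2380 − 210 = 2170.
Of those, selections where all 4 are Republicans: C(7,4) = 35.
Conditional probability = 35/2170 = 1/62.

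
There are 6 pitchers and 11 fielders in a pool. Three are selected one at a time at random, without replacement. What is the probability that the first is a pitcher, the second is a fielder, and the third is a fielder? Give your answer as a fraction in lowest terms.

Multiply the conditional probabilities at each draw: 6/17 · 11/16 · 10/15 = 660/4080 = 11/68.

11/68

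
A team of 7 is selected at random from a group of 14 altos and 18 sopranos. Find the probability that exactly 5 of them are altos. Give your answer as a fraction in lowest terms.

The sample space is all 7-subsets of the 32: C(32,7) = 3365856.
Selections with exactly 5 altos: choose 5 of the 14 altos and 2 of the 18 sopranos, C(14,5)·C(18,2) = 2002·153 = 306306.
Probability = 306306/3365856 = 1309/14384.

1309/14384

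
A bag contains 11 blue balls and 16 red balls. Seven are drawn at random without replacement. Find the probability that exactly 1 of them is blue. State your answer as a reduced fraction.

308/3105

Total number of selections: C(27,7) = 888030.
Selections with exactly 1 blue: choose 1 of the 11 blue and 6 of the 16 red, C(11,1)·C(16,6) = 11·8008 = 88088.
Probability = 88088/888030 = 308/3105.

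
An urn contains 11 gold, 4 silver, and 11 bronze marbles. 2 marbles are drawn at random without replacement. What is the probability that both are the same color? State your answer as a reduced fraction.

There are C(26,2) = 325 ways to draw 2 marbles.
All same color: C(11,2) + C(4,2) + C(11,2) = 55 + 6 + 55 = 116.
Probability = 116/325.

116/325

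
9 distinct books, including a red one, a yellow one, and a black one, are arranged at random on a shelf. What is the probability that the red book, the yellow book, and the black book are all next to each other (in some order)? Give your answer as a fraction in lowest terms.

There are 9! = 362880 arrangements.
Treat the three as one block: 7! placements × 3! orders within the block = 5040·6 = 30240.
Probability = 30240/362880 = 1/12.

1/12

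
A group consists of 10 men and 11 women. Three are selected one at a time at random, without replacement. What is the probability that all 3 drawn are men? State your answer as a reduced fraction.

Multiply the conditional probabilities at each draw: 10/21 · 9/20 · 8/19 = 720/7980 = 12/133.

12/133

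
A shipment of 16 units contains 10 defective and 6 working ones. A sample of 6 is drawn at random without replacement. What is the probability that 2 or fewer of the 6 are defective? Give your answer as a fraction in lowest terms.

92/1001

Total selections: C(16,6) = 8008.
Favorable selections (2 or fewer defective): C(10,0)·C(6,6) + C(10,1)·C(6,5) + C(10,2)·C(6,4) = 1 + 60 + 675 = 736.
Probability = 736/8008 = 92/1001.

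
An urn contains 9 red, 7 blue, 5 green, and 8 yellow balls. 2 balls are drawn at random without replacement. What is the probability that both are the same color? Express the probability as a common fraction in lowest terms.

There are C(29,2) = 406 ways to draw 2 balls.
All same color: C(9,2) + C(7,2) + C(5,2) + C(8,2) = 36 + 21 + 10 + 28 = 95.
Probability = 95/406.

95/406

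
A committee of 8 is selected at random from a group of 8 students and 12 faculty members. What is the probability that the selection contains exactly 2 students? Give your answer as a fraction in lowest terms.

4312/20995

There are C(20,8) = 125970 ways to choose 8 from 20.
Selections with exactly 2 students: choose 2 of the 8 students and 6 of the 12 faculty members, C(8,2)·C(12,6) = 28·924 = 25872.
Probability = 25872/125970 = 4312/20995.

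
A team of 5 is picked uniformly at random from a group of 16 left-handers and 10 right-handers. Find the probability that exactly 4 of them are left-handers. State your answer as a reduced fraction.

70/253

Total number of selections: C(26,5) = 65780.
Selections with exactly 4 left-handers: choose 4 of the 16 left-handers and 1 of the 10 right-handers, C(16,4)·C(10,1) = 1820·10 = 18200.
Probability = 18200/65780 = 70/253.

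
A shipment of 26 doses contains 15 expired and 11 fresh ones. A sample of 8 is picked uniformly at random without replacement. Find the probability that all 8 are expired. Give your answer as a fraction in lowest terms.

9/2185

There are C(26,8) = 1562275 possible selections.
Selections with all expired: C(15,8) = 6435.
Probability = 6435/1562275 = 9/2185.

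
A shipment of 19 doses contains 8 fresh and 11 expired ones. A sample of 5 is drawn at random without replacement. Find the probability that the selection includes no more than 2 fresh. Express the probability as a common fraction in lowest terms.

There are C(19,5) = 11628 ways to choose the 5.
Favorable selections (no more than 2 fresh): C(8,0)·C(11,5) + C(8,1)·C(11,4) + C(8,2)·C(11,3) = 462 + 2640 + 4620 = 7722.
Probability = 7722/11628 = 429/646.

429/646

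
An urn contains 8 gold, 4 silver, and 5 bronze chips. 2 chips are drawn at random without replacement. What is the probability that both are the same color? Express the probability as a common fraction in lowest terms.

11/34

There are C(17,2) = 136 ways to draw 2 chips.
All same color: C(8,2) + C(4,2) + C(5,2) = 28 + 6 + 10 = 44.
Probability = 44/136 = 11/34.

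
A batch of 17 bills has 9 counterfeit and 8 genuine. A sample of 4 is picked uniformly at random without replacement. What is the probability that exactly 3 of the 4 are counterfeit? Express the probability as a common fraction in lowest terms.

There are C(17,4) = 2380 ways to choose 4 from 17.
Selections with exactly 3 counterfeit: choose 3 of the 9 counterfeit and 1 of the 8 genuine, C(9,3)·C(8,1) = 84·8 = 672.
Probability = 672/2380 = 24/85.

24/85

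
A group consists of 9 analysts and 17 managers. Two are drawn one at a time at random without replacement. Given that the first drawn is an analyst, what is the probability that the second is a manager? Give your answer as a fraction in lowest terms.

After removing one analyst, 25 remain: 8 analysts and 17 managers.
So the probability the next is a manager is 17/25.

17/25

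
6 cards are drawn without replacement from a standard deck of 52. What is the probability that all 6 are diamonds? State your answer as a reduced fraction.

33/391510

There are C(52,6) = 20358520 possible 6-card hands.
Hands that are all diamonds: C(13,6) = 1716.
Probability = 1716/20358520 = 33/391510.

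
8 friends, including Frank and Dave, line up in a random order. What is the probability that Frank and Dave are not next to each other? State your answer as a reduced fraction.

There are 8! = 40320 arrangements.
Arrangements with Frank and Dave adjacent: 2·7! = 10080.
So not adjacent: 40320 − 10080 = 30240, probability 30240/40320 = 3/4.

3/4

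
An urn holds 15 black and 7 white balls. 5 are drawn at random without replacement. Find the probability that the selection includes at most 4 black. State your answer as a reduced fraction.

101/114

There are C(22,5) = 26334 ways to choose the 5.
The complement is exactly 5 black: C(15,5)·C(7,0) = 3003.
Probability = 1 − 3003/26334 = 23331/26334 = 101/114.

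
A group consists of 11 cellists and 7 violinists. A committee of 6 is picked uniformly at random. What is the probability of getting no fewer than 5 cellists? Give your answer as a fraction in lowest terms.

Total selections: C(18,6) = 18564.
Favorable selections (no fewer than 5 cellists): C(11,5)·C(7,1) + C(11,6)·C(7,0) = 3234 + 462 = 3696.
Probability = 3696/18564 = 44/221.

44/221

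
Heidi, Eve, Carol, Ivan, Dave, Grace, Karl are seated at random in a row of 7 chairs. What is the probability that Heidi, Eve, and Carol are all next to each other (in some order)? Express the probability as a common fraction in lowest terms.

1/7

There are 7! = 5040 arrangements.
Treat the three as one block: 5! placements × 3! orders within the block = 120·6 = 720.
Probability = 720/5040 = 1/7.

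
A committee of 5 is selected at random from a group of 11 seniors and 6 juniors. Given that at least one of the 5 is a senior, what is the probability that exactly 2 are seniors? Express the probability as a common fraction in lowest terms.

Work in counts. Selections with at least one senior: C(17,5) − C(6,5) = 6188 − 6 = 6182.
Of those, selections where exactly 2 are seniors: C(11,2)·C(6,3) = 55·20 = 1100.
Conditional probability = 1100/6182 = 50/281.

50/281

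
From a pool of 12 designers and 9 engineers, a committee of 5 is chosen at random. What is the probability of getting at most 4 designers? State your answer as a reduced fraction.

There are C(21,5) = 20349 ways to choose the 5.
Favorable selections (at most 4 designers): C(12,0)·C(9,5) + C(12,1)·C(9,4) + C(12,2)·C(9,3) + C(12,3)·C(9,2) + C(12,4)·C(9,1) = 126 + 1512 + 5544 + 7920 + 4455 = 19557.
Probability = 19557/20349 = 2173/2261.

2173/2261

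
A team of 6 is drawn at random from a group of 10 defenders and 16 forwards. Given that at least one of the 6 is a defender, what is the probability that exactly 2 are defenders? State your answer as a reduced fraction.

150/407

Work in counts. Selections with at least one defender: C(26,6) − C(16,6) = 230230 − 8008 = 222222.
Of those, selections where exactly 2 are defenders: C(10,2)·C(16,4) = 45·1820 = 81900.
Conditional probability = 81900/222222 = 150/407.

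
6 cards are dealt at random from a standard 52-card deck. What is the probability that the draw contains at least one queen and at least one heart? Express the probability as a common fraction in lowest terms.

6772177/20358520

There are C(52,6) = 20358520 possible draws.
By inclusion-exclusion on the complements, draws missing all queens or all hearts: C(48,6) + C(39,6) − C(36,6) = 12271512 + 3262623 − 1947792 = 13586343.
So draws with at least one of each: 20358520 − 13586343 = 6772177, probability 6772177/20358520.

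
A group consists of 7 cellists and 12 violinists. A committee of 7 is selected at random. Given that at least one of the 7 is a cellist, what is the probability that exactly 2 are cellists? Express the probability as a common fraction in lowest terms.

1386/4133

Work in counts. Selections with at least one cellist: C(19,7) − C(12,7) = 50388 − 792 = 49596.
Of those, selections where exactly 2 are cellists: C(7,2)·C(12,5) = 21·792 = 16632.
Conditional probability = 16632/49596 = 1386/4133.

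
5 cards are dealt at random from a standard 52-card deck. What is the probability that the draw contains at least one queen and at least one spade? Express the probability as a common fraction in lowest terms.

There are C(52,5) = 2598960 possible draws.
By inclusion-exclusion on the complements, draws missing all queens or all spades: C(48,5) + C(39,5) − C(36,5) = 1712304 + 575757 − 376992 = 1911069.
So draws with at least one of each: 2598960 − 1911069 = 687891, probability 687891/2598960 = 229297/866320.

229297/866320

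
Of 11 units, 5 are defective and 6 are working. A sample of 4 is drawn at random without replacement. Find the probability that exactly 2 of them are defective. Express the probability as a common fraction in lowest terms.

There are C(11,4) = 330 ways to choose 4 from 11.
Selections with exactly 2 defective: choose 2 of the 5 defective and 2 of the 6 working, C(5,2)·C(6,2) = 10·15 = 150.
Probability = 150/330 = 5/11.

5/11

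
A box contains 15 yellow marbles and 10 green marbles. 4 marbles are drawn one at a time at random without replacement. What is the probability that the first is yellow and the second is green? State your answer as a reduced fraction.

Multiply the conditional probabilities at each draw: 15/25 · 10/24 = 150/600 = 1/4.

1/4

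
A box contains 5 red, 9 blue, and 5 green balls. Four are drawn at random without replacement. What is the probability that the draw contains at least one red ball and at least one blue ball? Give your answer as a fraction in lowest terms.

There are C(19,4) = 3876 possible draws.
By inclusion-exclusion on the complements, draws missing all red or all blue: C(14,4) + C(10,4) − C(5,4) = 1001 + 210 − 5 = 1206.
So draws with at least one of each: 3876 − 1206 = 2670, probability 2670/3876 = 445/646.

445/646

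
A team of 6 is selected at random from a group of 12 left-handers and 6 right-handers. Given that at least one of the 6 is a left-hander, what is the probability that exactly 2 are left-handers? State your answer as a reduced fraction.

Work in counts. Selections with at least one left-hander: C(18,6) − C(6,6) = 18564 − 1 = 18563.
Of those, selections where exactly 2 are left-handers: C(12,2)·C(6,4) = 66·15 = 990.
Conditional probability = 990/18563.

990/18563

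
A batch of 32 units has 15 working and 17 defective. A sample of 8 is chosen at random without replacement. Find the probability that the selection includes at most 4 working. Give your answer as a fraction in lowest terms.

Total selections: C(32,8) = 10518300.
Count the complement (more than 4 working): C(15,5)·C(17,3) + C(15,6)·C(17,2) + C(15,7)·C(17,1) + C(15,8)·C(17,0) = 2042040 + 680680 + 109395 + 6435 = 2838550.
Probability = 1 − 2838550/10518300 = 7679750/10518300 = 11815/16182.

11815/16182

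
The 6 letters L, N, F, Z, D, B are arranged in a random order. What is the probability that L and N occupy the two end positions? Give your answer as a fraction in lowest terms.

1/15

There are 6! = 720 arrangements.
Place L and N at the ends in 2 ways, arrange the remaining 4 in 4! = 24 ways: 2·24 = 48.
Probability = 48/720 = 1/15.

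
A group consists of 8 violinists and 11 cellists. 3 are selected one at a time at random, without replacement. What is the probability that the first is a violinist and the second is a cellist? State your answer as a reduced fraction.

Multiply the conditional probabilities at each draw: 8/19 · 11/18 = 88/342 = 44/171.

44/171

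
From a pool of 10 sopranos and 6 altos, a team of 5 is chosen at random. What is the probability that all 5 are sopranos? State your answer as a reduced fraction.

3/52

There are C(16,5) = 4368 possible selections.
Selections with all sopranos: C(10,5) = 252.
Probability = 252/4368 = 3/52.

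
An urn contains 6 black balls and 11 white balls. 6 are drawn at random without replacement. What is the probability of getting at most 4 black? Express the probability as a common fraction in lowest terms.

12309/12376

Total selections: C(17,6) = 12376.
Count the complement (more than 4 black): C(6,5)·C(11,1) + C(6,6)·C(11,0) = 66 + 1 = 67.
Probability = 1 − 67/12376 = 12309/12376.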